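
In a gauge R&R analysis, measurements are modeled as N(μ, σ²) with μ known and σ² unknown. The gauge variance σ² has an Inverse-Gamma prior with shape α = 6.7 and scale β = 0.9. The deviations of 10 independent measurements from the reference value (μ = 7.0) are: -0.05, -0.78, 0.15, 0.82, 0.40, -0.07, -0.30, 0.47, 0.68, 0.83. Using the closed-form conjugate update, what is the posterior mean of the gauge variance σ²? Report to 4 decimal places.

With known mean μ and an Inverse-Gamma(α, β) prior on σ², the Normal likelihood is conjugate: posterior is Inv-Gamma(α + n/2, β + Σ(xᵢ−μ)²/2).
Σ(xᵢ−μ)² = (-0.05)² + (-0.78)² + (0.15)² + (0.82)² + (0.40)² + (-0.07)² + (-0.30)² + (0.47)² + (0.68)² + (0.83)² = 2.9329.
Posterior: Inv-Gamma(6.7 + 10/2, 0.9 + 2.9329/2) = Inv-Gamma(11.70, 2.36645).
E[σ²|data] = β/(α−1) = 2.36645/10.70 = 0.2212.

0.2212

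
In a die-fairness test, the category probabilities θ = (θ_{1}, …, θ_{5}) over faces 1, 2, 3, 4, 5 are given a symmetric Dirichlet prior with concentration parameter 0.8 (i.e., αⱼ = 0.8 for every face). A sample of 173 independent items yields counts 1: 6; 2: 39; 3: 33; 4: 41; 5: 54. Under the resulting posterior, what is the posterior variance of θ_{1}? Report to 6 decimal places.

The Dirichlet prior is conjugate to the Multinomial likelihood: each posterior αⱼ = prior αⱼ + observed count nⱼ.
Posterior concentration: (6.8, 39.8, 33.8, 41.8, 54.8), total = 177.0.
Var[θ_j] = α_j(Σα−α_j)/((Σα)²(Σα+1)) = 6.8·170.2/(177.0²·178.0) = 0.000208.

0.000208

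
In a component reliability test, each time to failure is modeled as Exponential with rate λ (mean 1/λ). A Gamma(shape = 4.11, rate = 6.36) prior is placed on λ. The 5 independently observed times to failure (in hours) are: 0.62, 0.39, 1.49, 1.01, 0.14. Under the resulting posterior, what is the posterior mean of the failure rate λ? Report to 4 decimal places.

With a Gamma(shape α, rate β) prior on the exponential rate λ, the posterior after n observations with total T = Σxᵢ is Gamma(α+n, β+T).
Sum of observations T = 3.65 hours; n = 5.
Posterior: Gamma(4.11+5, 6.36+3.65) = Gamma(9.11, 10.01).
Posterior mean of λ = α/β = 9.11/10.01 = 0.9101.

0.9101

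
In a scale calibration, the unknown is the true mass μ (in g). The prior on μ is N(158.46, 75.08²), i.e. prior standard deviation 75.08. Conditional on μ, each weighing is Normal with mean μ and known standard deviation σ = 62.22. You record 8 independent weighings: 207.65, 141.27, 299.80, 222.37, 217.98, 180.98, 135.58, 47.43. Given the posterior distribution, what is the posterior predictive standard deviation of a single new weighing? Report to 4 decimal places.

65.7038

For Normal data with known variance σ², a Normal(μ₀, σ₀²) prior on μ is conjugate. Posterior precision = 1/σ₀² + n/σ²; posterior mean is the precision-weighted average of μ₀ and x̄.
σ₀² = 75.08² = 5637.0064, σ² = 62.22² = 3871.3284; σ² + n·σ₀² = 3871.3284 + 8·5637.0064 = 48967.3796.
Posterior precision = 1/σ₀² + n/σ² = 1/5637.0064 + 8/3871.3284 = (σ² + n·σ₀²)/(σ₀²σ²) = 48967.3796/(5637.0064·3871.3284); posterior variance σₙ² = σ₀²σ²/(σ² + n·σ₀²) = 5637.0064·3871.3284/48967.3796 = 445.657970.
Predictive variance for one new observation = σₙ² + σ² = 5637.0064·3871.3284/48967.3796 + 3871.3284 = σ²·(σ₀² + 48967.3796)/48967.3796 = 3871.3284·54604.386/48967.3796 = 4316.986370; SD = √(3871.3284·54604.386/48967.3796) = 65.7038.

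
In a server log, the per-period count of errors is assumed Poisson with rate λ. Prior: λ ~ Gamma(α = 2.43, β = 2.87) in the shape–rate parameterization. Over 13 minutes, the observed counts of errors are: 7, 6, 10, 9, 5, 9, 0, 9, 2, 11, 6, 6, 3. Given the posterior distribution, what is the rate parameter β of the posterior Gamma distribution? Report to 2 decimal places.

15.87

With a Gamma(shape α, rate β) prior, the Poisson likelihood is conjugate: the posterior is Gamma(α + ΣXᵢ, β + n).
Sum of counts S = 83 over n = 13 minutes.
Posterior: Gamma(α+S, β+n) = Gamma(2.43+83, 2.87+13) = Gamma(85.43, 15.87).
Posterior β = 15.87.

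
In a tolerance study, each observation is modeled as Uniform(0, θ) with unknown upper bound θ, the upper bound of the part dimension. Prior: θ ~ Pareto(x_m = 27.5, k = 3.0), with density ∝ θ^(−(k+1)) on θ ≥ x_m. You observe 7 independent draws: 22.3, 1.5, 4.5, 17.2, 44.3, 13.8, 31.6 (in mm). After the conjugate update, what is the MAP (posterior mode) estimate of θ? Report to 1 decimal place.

A Pareto(scale x_m, shape k) prior on the upper bound θ of Uniform(0, θ) is conjugate: posterior is Pareto(max(x_m, max xᵢ), k + n).
Sample maximum = 44.3; prior scale x_m = 27.5 → posterior scale = max = 44.3.
Posterior shape = 3.0 + 7 = 10.0.
The Pareto density is decreasing on [x_m, ∞), so the mode is x_m = 44.3.

44.3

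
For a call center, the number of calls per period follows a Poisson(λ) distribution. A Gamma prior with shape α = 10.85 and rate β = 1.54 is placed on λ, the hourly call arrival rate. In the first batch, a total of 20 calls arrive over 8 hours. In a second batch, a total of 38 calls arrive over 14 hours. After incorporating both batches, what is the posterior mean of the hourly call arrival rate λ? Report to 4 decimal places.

2.9248

With a Gamma(shape α, rate β) prior, the Poisson likelihood is conjugate: the posterior is Gamma(α + ΣXᵢ, β + n).
After batch 1: Gamma(α+S, β+n) = Gamma(10.85+20, 1.54+8) = Gamma(30.85, 9.54).
After batch 2: Gamma(α+S, β+n) = Gamma(30.85+38, 9.54+14) = Gamma(68.85, 23.54).
Posterior mean = α/β = 68.85/23.54 = 2.9248.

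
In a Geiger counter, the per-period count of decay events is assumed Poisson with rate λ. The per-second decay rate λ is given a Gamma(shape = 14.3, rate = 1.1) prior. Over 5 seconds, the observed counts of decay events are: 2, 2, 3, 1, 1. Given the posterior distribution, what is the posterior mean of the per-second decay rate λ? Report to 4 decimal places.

With a Gamma(shape α, rate β) prior, the Poisson likelihood is conjugate: the posterior is Gamma(α + ΣXᵢ, β + n).
Sum of counts S = 9 over n = 5 seconds.
Posterior: Gamma(α+S, β+n) = Gamma(14.3+9, 1.1+5) = Gamma(23.3, 6.1).
Posterior mean = α/β = 23.3/6.1 = 3.8197.

3.8197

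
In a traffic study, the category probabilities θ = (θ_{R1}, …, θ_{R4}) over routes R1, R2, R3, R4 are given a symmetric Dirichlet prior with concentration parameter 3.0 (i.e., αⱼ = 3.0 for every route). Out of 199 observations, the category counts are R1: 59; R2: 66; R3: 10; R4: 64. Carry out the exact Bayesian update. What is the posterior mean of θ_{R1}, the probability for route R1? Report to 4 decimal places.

The Dirichlet prior is conjugate to the Multinomial likelihood: each posterior αⱼ = prior αⱼ + observed count nⱼ.
Posterior concentration: (62.0, 69.0, 13.0, 67.0), total = 211.0.
E[θ_{R1}|data] = α_{R1}/Σα = 62.0/211.0 = 0.2938.

0.2938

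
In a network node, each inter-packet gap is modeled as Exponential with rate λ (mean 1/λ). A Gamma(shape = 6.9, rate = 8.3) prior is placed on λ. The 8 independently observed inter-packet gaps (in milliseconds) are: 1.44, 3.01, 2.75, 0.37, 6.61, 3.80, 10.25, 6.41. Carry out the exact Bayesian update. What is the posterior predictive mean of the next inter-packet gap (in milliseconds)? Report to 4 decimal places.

With a Gamma(shape α, rate β) prior on the exponential rate λ, the posterior after n observations with total T = Σxᵢ is Gamma(α+n, β+T).
Sum of observations T = 34.64 milliseconds; n = 8.
Posterior: Gamma(6.9+8, 8.3+34.64) = Gamma(14.9, 42.94).
The predictive distribution for the next observation is Lomax; its mean is β/(α−1) = 42.94/13.9 = 3.0892.

3.0892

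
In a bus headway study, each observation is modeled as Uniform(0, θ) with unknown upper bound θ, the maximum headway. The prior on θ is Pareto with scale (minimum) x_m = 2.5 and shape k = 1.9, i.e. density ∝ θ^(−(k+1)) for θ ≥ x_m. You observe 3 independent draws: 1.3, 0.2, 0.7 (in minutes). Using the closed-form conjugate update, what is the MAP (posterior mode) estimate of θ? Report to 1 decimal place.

A Pareto(scale x_m, shape k) prior on the upper bound θ of Uniform(0, θ) is conjugate: posterior is Pareto(max(x_m, max xᵢ), k + n).
Sample maximum = 1.3; prior scale x_m = 2.5 → posterior scale = max = 2.5.
Posterior shape = 1.9 + 3 = 4.9.
The Pareto density is decreasing on [x_m, ∞), so the mode is x_m = 2.5.

2.5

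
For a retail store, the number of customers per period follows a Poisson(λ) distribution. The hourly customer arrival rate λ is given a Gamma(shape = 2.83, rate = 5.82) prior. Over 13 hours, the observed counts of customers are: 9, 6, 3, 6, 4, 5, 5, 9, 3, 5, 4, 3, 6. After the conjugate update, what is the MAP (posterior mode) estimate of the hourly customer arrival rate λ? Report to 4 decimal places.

3.7104

With a Gamma(shape α, rate β) prior, the Poisson likelihood is conjugate: the posterior is Gamma(α + ΣXᵢ, β + n).
Sum of counts S = 68 over n = 13 hours.
Posterior: Gamma(α+S, β+n) = Gamma(2.83+68, 5.82+13) = Gamma(70.83, 18.82).
Mode of Gamma(α,β) for α≥1 is (α−1)/β = 69.83/18.82 = 3.7104.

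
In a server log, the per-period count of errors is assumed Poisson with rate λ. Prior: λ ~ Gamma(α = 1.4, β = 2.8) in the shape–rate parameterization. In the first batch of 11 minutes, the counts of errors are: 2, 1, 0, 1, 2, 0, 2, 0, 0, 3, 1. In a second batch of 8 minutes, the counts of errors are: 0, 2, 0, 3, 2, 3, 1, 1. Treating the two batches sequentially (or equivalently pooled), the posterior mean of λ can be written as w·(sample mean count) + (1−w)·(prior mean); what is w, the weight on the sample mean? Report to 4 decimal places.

0.8716

With a Gamma(shape α, rate β) prior, the Poisson likelihood is conjugate: the posterior is Gamma(α + ΣXᵢ, β + n).
Total number of minutes: n = 11 + 8 = 19.
Posterior mean = (α₀+S)/(β₀+n) = [n/(β₀+n)]·(S/n) + [β₀/(β₀+n)]·(α₀/β₀), so only n and β₀ enter the weight.
Weight on data w = n/(β₀+n) = 19/(2.8+19) = 19/21.8 = 0.8716.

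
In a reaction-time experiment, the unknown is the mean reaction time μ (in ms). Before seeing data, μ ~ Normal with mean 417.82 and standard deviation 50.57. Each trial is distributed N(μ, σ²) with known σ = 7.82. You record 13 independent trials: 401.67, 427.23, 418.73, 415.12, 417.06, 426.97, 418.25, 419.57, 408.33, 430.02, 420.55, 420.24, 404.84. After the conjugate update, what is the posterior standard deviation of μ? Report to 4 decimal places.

2.1669

For Normal data with known variance σ², a Normal(μ₀, σ₀²) prior on μ is conjugate. Posterior precision = 1/σ₀² + n/σ²; posterior mean is the precision-weighted average of μ₀ and x̄.
σ₀² = 50.57² = 2557.3249, σ² = 7.82² = 61.1524; σ² + n·σ₀² = 61.1524 + 13·2557.3249 = 33306.3761.
Posterior precision = 1/σ₀² + n/σ² = 1/2557.3249 + 13/61.1524 = (σ² + n·σ₀²)/(σ₀²σ²) = 33306.3761/(2557.3249·61.1524); posterior variance σₙ² = σ₀²σ²/(σ² + n·σ₀²) = 2557.3249·61.1524/33306.3761 = 4.695394.
Posterior SD = √σₙ² = √(2557.3249·61.1524/33306.3761) = 2.1669.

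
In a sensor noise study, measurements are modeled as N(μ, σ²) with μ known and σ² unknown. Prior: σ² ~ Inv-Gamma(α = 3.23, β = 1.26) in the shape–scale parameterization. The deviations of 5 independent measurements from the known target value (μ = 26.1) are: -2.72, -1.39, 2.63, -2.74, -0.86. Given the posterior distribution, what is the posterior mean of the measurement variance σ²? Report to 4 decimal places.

2.8557

With known mean μ and an Inverse-Gamma(α, β) prior on σ², the Normal likelihood is conjugate: posterior is Inv-Gamma(α + n/2, β + Σ(xᵢ−μ)²/2).
Σ(xᵢ−μ)² = (-2.72)² + (-1.39)² + (2.63)² + (-2.74)² + (-0.86)² = 24.4946.
Posterior: Inv-Gamma(3.23 + 5/2, 1.26 + 24.4946/2) = Inv-Gamma(5.73, 13.50730).
E[σ²|data] = β/(α−1) = 13.50730/4.73 = 2.8557.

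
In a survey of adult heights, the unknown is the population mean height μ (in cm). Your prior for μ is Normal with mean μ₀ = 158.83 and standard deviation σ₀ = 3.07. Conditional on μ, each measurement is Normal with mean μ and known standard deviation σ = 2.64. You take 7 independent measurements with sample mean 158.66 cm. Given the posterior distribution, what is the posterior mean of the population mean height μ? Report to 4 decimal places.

158.6762

For Normal data with known variance σ², a Normal(μ₀, σ₀²) prior on μ is conjugate. Posterior precision = 1/σ₀² + n/σ²; posterior mean is the precision-weighted average of μ₀ and x̄.
n·x̄ = 7·158.66 = 1110.62.
σ₀² = 3.07² = 9.4249, σ² = 2.64² = 6.9696; σ² + n·σ₀² = 6.9696 + 7·9.4249 = 72.9439.
Posterior mean = (μ₀/σ₀² + n·x̄/σ²)/(1/σ₀² + n/σ²) = (σ²·μ₀ + σ₀²·n·x̄)/(σ² + n·σ₀²) = (6.9696·158.83 + 9.4249·1110.62)/72.9439 = 11574.464006/72.9439 = 158.6762.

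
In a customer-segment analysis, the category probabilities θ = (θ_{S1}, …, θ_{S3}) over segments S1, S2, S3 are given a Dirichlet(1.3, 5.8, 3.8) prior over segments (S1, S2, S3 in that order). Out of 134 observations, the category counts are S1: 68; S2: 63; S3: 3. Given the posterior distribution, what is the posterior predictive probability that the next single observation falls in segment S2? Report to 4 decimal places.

0.4748

The Dirichlet prior is conjugate to the Multinomial likelihood: each posterior αⱼ = prior αⱼ + observed count nⱼ.
Posterior concentration: (69.3, 68.8, 6.8), total = 144.9.
P(next = S2 | data) = α_{S2}/Σα = 0.4748.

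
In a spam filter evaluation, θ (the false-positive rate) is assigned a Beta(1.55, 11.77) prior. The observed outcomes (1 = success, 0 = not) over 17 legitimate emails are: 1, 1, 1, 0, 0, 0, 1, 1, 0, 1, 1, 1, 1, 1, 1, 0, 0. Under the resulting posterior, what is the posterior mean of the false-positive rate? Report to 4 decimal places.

0.4139

The Beta prior is conjugate to a Binomial/Bernoulli likelihood; the update adds successes to α and failures to β.
Posterior: Beta(α+k, β+n−k) = Beta(1.55+11, 11.77+6) = Beta(12.55, 17.77).
Posterior mean = α/(α+β) = 12.55/30.32 = 0.4139.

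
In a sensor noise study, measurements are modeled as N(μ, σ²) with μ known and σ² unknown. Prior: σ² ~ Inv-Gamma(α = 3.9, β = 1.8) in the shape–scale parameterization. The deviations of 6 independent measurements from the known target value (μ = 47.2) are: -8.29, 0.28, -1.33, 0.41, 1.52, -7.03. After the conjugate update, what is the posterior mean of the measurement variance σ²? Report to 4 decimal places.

10.6840

With known mean μ and an Inverse-Gamma(α, β) prior on σ², the Normal likelihood is conjugate: posterior is Inv-Gamma(α + n/2, β + Σ(xᵢ−μ)²/2).
Σ(xᵢ−μ)² = (-8.29)² + (0.28)² + (-1.33)² + (0.41)² + (1.52)² + (-7.03)² = 122.4708.
Posterior: Inv-Gamma(3.9 + 6/2, 1.8 + 122.4708/2) = Inv-Gamma(6.90, 63.03540).
E[σ²|data] = β/(α−1) = 63.03540/5.90 = 10.6840.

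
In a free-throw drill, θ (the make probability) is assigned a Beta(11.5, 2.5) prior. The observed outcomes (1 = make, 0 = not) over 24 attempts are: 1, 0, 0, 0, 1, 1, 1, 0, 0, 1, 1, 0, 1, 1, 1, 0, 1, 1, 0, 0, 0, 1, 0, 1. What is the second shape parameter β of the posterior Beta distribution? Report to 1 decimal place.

13.5

The Beta prior is conjugate to a Binomial/Bernoulli likelihood; the update adds successes to α and failures to β.
Posterior: Beta(α+k, β+n−k) = Beta(11.5+13, 2.5+11) = Beta(24.5, 13.5).
Posterior β = 13.5.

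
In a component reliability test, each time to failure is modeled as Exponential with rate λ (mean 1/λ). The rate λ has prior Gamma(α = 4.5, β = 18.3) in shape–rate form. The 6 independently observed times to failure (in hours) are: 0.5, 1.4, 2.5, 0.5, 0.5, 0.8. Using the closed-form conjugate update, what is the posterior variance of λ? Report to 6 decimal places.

With a Gamma(shape α, rate β) prior on the exponential rate λ, the posterior after n observations with total T = Σxᵢ is Gamma(α+n, β+T).
Sum of observations T = 6.2 hours; n = 6.
Posterior: Gamma(4.5+6, 18.3+6.2) = Gamma(10.5, 24.5).
Var = α/β² = 0.017493.

0.017493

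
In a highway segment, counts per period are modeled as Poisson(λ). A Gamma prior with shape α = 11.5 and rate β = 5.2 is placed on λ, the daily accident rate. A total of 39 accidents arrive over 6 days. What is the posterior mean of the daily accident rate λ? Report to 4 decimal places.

4.5089

With a Gamma(shape α, rate β) prior, the Poisson likelihood is conjugate: the posterior is Gamma(α + ΣXᵢ, β + n).
Posterior: Gamma(α+S, β+n) = Gamma(11.5+39, 5.2+6) = Gamma(50.5, 11.2).
Posterior mean = α/β = 50.5/11.2 = 4.5089.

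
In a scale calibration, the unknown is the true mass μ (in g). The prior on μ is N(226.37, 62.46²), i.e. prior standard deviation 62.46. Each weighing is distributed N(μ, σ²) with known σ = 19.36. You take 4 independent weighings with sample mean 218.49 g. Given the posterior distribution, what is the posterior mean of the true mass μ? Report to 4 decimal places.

For Normal data with known variance σ², a Normal(μ₀, σ₀²) prior on μ is conjugate. Posterior precision = 1/σ₀² + n/σ²; posterior mean is the precision-weighted average of μ₀ and x̄.
n·x̄ = 4·218.49 = 873.96.
σ₀² = 62.46² = 3901.2516, σ² = 19.36² = 374.8096; σ² + n·σ₀² = 374.8096 + 4·3901.2516 = 15979.816.
Posterior mean = (μ₀/σ₀² + n·x̄/σ²)/(1/σ₀² + n/σ²) = (σ²·μ₀ + σ₀²·n·x̄)/(σ² + n·σ₀²) = (374.8096·226.37 + 3901.2516·873.96)/15979.816 = 3494383.497488/15979.816 = 218.6748.

218.6748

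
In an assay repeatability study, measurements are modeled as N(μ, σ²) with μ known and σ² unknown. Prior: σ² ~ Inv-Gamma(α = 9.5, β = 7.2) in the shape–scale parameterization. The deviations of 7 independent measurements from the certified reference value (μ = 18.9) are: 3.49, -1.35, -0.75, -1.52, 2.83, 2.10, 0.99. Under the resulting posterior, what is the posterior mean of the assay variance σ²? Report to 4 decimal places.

1.8614

With known mean μ and an Inverse-Gamma(α, β) prior on σ², the Normal likelihood is conjugate: posterior is Inv-Gamma(α + n/2, β + Σ(xᵢ−μ)²/2).
Σ(xᵢ−μ)² = (3.49)² + (-1.35)² + (-0.75)² + (-1.52)² + (2.83)² + (2.10)² + (0.99)² = 30.2745.
Posterior: Inv-Gamma(9.5 + 7/2, 7.2 + 30.2745/2) = Inv-Gamma(13.00, 22.33725).
E[σ²|data] = β/(α−1) = 22.33725/12.00 = 1.8614.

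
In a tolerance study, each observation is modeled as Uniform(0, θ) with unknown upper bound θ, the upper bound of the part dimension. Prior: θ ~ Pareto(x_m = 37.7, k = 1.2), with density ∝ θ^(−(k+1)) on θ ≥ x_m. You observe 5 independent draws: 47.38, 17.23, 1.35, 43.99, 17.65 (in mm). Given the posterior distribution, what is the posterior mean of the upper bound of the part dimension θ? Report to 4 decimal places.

56.4915

A Pareto(scale x_m, shape k) prior on the upper bound θ of Uniform(0, θ) is conjugate: posterior is Pareto(max(x_m, max xᵢ), k + n).
Sample maximum = 47.38; prior scale x_m = 37.7 → posterior scale = max = 47.38.
Posterior shape = 1.2 + 5 = 6.2.
E[θ|data] = k·x_m/(k−1) = 6.2·47.38/5.2 = 56.4915.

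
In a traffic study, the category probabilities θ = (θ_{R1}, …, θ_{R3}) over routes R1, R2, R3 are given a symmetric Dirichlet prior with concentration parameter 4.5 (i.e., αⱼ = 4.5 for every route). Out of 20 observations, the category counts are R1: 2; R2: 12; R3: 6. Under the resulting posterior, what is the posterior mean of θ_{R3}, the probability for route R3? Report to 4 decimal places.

The Dirichlet prior is conjugate to the Multinomial likelihood: each posterior αⱼ = prior αⱼ + observed count nⱼ.
Posterior concentration: (6.5, 16.5, 10.5), total = 33.5.
E[θ_{R3}|data] = α_{R3}/Σα = 10.5/33.5 = 0.3134.

0.3134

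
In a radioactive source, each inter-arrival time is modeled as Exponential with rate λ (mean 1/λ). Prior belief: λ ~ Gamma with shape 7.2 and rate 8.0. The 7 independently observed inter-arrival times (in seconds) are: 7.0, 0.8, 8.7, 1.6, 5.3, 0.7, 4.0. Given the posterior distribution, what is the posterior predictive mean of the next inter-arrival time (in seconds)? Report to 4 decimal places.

2.7348

With a Gamma(shape α, rate β) prior on the exponential rate λ, the posterior after n observations with total T = Σxᵢ is Gamma(α+n, β+T).
Sum of observations T = 28.1 seconds; n = 7.
Posterior: Gamma(7.2+7, 8.0+28.1) = Gamma(14.2, 36.1).
The predictive distribution for the next observation is Lomax; its mean is β/(α−1) = 36.1/13.2 = 2.7348.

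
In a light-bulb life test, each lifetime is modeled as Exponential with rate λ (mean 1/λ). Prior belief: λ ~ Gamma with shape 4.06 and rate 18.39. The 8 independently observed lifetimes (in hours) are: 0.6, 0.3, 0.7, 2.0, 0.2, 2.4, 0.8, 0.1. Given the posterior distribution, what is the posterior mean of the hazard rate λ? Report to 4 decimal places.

With a Gamma(shape α, rate β) prior on the exponential rate λ, the posterior after n observations with total T = Σxᵢ is Gamma(α+n, β+T).
Sum of observations T = 7.1 hours; n = 8.
Posterior: Gamma(4.06+8, 18.39+7.1) = Gamma(12.06, 25.49).
Posterior mean of λ = α/β = 12.06/25.49 = 0.4731.

0.4731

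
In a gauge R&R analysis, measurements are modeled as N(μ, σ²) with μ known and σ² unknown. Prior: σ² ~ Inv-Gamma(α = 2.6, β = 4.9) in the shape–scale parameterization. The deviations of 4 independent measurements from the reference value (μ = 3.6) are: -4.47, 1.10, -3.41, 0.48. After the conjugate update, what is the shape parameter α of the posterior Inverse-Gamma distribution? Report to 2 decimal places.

With known mean μ and an Inverse-Gamma(α, β) prior on σ², the Normal likelihood is conjugate: posterior is Inv-Gamma(α + n/2, β + Σ(xᵢ−μ)²/2).
Σ(xᵢ−μ)² = (-4.47)² + (1.10)² + (-3.41)² + (0.48)² = 33.0494.
Posterior: Inv-Gamma(2.6 + 4/2, 4.9 + 33.0494/2) = Inv-Gamma(4.60, 21.42470).
Posterior α = 4.60.

4.60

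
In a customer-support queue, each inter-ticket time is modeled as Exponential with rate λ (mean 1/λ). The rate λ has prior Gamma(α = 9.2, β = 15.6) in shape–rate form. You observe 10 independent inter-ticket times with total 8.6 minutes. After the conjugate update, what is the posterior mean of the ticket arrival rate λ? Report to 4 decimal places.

0.7934

With a Gamma(shape α, rate β) prior on the exponential rate λ, the posterior after n observations with total T = Σxᵢ is Gamma(α+n, β+T).
Posterior: Gamma(9.2+10, 15.6+8.6) = Gamma(19.2, 24.2).
Posterior mean of λ = α/β = 19.2/24.2 = 0.7934.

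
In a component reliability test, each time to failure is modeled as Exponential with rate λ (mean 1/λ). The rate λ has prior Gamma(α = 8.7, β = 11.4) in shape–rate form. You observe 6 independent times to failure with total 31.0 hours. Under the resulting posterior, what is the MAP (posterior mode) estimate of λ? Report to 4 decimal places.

With a Gamma(shape α, rate β) prior on the exponential rate λ, the posterior after n observations with total T = Σxᵢ is Gamma(α+n, β+T).
Posterior: Gamma(8.7+6, 11.4+31.0) = Gamma(14.7, 42.4).
Mode = (α−1)/β = 0.3231.

0.3231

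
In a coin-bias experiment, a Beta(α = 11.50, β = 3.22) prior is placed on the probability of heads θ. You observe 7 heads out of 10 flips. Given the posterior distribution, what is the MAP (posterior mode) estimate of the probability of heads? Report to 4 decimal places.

0.7702

The Beta prior is conjugate to a Binomial/Bernoulli likelihood; the update adds successes to α and failures to β.
Posterior: Beta(α+k, β+n−k) = Beta(11.50+7, 3.22+3) = Beta(18.50, 6.22).
Mode of Beta(a,b) for a,b>1 is (a−1)/(a+b−2) = 17.50/22.72 = 0.7702.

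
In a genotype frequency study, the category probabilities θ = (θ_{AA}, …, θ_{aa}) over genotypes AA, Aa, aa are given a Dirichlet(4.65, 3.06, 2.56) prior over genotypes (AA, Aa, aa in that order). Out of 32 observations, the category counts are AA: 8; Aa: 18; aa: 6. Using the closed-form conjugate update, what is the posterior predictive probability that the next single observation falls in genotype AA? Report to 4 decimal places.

0.2993

The Dirichlet prior is conjugate to the Multinomial likelihood: each posterior αⱼ = prior αⱼ + observed count nⱼ.
Posterior concentration: (12.65, 21.06, 8.56), total = 42.27.
P(next = AA | data) = α_{AA}/Σα = 0.2993.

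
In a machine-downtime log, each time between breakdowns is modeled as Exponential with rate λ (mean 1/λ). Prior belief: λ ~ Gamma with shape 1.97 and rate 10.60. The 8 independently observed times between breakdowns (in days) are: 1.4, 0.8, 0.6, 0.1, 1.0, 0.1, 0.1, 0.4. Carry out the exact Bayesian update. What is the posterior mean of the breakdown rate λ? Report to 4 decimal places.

With a Gamma(shape α, rate β) prior on the exponential rate λ, the posterior after n observations with total T = Σxᵢ is Gamma(α+n, β+T).
Sum of observations T = 4.5 days; n = 8.
Posterior: Gamma(1.97+8, 10.60+4.5) = Gamma(9.97, 15.10).
Posterior mean of λ = α/β = 9.97/15.10 = 0.6603.

0.6603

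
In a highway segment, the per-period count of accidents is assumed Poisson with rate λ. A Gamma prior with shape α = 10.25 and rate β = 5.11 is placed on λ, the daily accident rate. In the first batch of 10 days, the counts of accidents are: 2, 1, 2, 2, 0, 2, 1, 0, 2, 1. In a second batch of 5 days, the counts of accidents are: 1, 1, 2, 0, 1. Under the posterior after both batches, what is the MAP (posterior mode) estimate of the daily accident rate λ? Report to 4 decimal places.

1.3550

With a Gamma(shape α, rate β) prior, the Poisson likelihood is conjugate: the posterior is Gamma(α + ΣXᵢ, β + n).
Batch 1: sum of counts S = 13 over n = 10 days.
After batch 1: Gamma(α+S, β+n) = Gamma(10.25+13, 5.11+10) = Gamma(23.25, 15.11).
Batch 2: sum of counts S = 5 over n = 5 days.
After batch 2: Gamma(α+S, β+n) = Gamma(23.25+5, 15.11+5) = Gamma(28.25, 20.11).
Mode of Gamma(α,β) for α≥1 is (α−1)/β = 27.25/20.11 = 1.3550.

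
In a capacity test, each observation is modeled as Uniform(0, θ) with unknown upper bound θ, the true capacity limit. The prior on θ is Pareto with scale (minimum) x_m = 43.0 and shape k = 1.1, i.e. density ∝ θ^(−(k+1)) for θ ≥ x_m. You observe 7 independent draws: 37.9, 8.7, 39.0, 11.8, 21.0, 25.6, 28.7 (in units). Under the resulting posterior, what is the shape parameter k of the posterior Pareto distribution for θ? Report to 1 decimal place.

A Pareto(scale x_m, shape k) prior on the upper bound θ of Uniform(0, θ) is conjugate: posterior is Pareto(max(x_m, max xᵢ), k + n).
Sample maximum = 39.0; prior scale x_m = 43.0 → posterior scale = max = 43.0.
Posterior shape = 1.1 + 7 = 8.1.
Posterior shape k = 8.1.

8.1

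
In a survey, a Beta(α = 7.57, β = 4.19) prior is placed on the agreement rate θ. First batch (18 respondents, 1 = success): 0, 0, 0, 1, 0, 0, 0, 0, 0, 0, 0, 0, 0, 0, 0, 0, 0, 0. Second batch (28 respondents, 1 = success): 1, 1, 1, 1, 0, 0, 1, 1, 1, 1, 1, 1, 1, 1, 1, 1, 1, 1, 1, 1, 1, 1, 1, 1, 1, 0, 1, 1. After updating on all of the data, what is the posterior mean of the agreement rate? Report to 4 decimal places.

0.5812

The Beta prior is conjugate to a Binomial/Bernoulli likelihood; the update adds successes to α and failures to β.
After batch 1: Beta(7.57+1, 4.19+17) = Beta(8.57, 21.19).
After batch 2: Beta(8.57+25, 21.19+3) = Beta(33.57, 24.19).
Posterior mean = α/(α+β) = 33.57/57.76 = 0.5812.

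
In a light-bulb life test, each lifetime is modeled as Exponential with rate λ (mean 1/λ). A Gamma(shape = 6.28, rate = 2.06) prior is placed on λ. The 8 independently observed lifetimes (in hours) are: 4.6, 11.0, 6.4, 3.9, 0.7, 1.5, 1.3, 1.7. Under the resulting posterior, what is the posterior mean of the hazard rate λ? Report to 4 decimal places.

With a Gamma(shape α, rate β) prior on the exponential rate λ, the posterior after n observations with total T = Σxᵢ is Gamma(α+n, β+T).
Sum of observations T = 31.1 hours; n = 8.
Posterior: Gamma(6.28+8, 2.06+31.1) = Gamma(14.28, 33.16).
Posterior mean of λ = α/β = 14.28/33.16 = 0.4306.

0.4306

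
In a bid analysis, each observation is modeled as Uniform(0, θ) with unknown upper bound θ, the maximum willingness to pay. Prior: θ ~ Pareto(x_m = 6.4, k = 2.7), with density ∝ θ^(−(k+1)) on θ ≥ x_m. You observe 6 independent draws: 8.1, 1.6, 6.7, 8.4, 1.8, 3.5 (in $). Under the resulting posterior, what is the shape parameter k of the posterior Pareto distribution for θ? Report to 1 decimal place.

8.7

A Pareto(scale x_m, shape k) prior on the upper bound θ of Uniform(0, θ) is conjugate: posterior is Pareto(max(x_m, max xᵢ), k + n).
Sample maximum = 8.4; prior scale x_m = 6.4 → posterior scale = max = 8.4.
Posterior shape = 2.7 + 6 = 8.7.
Posterior shape k = 8.7.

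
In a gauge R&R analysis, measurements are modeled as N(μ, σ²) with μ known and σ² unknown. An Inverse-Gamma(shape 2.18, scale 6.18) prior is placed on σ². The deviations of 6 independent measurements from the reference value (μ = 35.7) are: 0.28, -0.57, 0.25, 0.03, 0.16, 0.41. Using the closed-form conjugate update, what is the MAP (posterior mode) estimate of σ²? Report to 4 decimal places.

With known mean μ and an Inverse-Gamma(α, β) prior on σ², the Normal likelihood is conjugate: posterior is Inv-Gamma(α + n/2, β + Σ(xᵢ−μ)²/2).
Σ(xᵢ−μ)² = (0.28)² + (-0.57)² + (0.25)² + (0.03)² + (0.16)² + (0.41)² = 0.6604.
Posterior: Inv-Gamma(2.18 + 6/2, 6.18 + 0.6604/2) = Inv-Gamma(5.18, 6.51020).
Mode = β/(α+1) = 6.51020/6.18 = 1.0534.

1.0534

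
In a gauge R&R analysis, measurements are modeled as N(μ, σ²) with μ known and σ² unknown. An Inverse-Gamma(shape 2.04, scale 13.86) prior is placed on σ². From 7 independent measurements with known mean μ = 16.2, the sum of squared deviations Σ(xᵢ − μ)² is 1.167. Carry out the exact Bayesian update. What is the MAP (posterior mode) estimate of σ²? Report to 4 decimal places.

With known mean μ and an Inverse-Gamma(α, β) prior on σ², the Normal likelihood is conjugate: posterior is Inv-Gamma(α + n/2, β + Σ(xᵢ−μ)²/2).
Posterior: Inv-Gamma(2.04 + 7/2, 13.86 + 1.167/2) = Inv-Gamma(5.54, 14.4435).
Mode = β/(α+1) = 14.4435/6.54 = 2.2085.

2.2085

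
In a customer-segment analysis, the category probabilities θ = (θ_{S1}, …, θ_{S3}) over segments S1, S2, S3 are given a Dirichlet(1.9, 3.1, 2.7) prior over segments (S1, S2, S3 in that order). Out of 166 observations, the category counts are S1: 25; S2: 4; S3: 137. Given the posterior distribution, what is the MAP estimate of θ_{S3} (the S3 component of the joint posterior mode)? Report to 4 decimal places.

The Dirichlet prior is conjugate to the Multinomial likelihood: each posterior αⱼ = prior αⱼ + observed count nⱼ.
Posterior concentration: (26.9, 7.1, 139.7), total = 173.7.
Joint mode component: (α_{S3}−1)/(Σα−K) = 138.7/170.7 = 0.8125.

0.8125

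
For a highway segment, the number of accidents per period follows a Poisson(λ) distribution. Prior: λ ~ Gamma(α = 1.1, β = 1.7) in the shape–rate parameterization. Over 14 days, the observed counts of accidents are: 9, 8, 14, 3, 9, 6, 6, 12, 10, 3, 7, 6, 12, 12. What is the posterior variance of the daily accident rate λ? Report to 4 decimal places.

0.4791

With a Gamma(shape α, rate β) prior, the Poisson likelihood is conjugate: the posterior is Gamma(α + ΣXᵢ, β + n).
Sum of counts S = 117 over n = 14 days.
Posterior: Gamma(α+S, β+n) = Gamma(1.1+117, 1.7+14) = Gamma(118.1, 15.7).
Var = α/β² = 118.1/15.7² = 0.4791.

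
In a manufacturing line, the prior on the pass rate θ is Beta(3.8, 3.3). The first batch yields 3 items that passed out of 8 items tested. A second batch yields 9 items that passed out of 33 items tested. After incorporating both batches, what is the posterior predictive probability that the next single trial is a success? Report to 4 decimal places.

0.3285

The Beta prior is conjugate to a Binomial/Bernoulli likelihood; the update adds successes to α and failures to β.
After batch 1: Beta(3.8+3, 3.3+5) = Beta(6.8, 8.3).
After batch 2: Beta(6.8+9, 8.3+24) = Beta(15.8, 32.3).
For a single future Bernoulli trial, P(success | data) = α/(α+β) = 0.3285.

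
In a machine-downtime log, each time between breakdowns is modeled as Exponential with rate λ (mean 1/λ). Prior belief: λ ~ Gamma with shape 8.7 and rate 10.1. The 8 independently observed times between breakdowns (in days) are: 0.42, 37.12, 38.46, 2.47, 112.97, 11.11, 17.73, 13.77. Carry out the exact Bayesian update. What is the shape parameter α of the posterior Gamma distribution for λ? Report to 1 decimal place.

16.7

With a Gamma(shape α, rate β) prior on the exponential rate λ, the posterior after n observations with total T = Σxᵢ is Gamma(α+n, β+T).
Sum of observations T = 234.05 days; n = 8.
Posterior: Gamma(8.7+8, 10.1+234.05) = Gamma(16.7, 244.15).
Posterior α = 16.7.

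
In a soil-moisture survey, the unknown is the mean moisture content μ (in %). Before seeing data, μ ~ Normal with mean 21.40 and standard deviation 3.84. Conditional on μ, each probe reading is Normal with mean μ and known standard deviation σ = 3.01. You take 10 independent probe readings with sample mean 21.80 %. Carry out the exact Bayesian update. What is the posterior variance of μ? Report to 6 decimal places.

For Normal data with known variance σ², a Normal(μ₀, σ₀²) prior on μ is conjugate. Posterior precision = 1/σ₀² + n/σ²; posterior mean is the precision-weighted average of μ₀ and x̄.
σ₀² = 3.84² = 14.7456, σ² = 3.01² = 9.0601; σ² + n·σ₀² = 9.0601 + 10·14.7456 = 156.5161.
Posterior precision = 1/σ₀² + n/σ² = 1/14.7456 + 10/9.0601 = (σ² + n·σ₀²)/(σ₀²σ²) = 156.5161/(14.7456·9.0601); posterior variance σₙ² = σ₀²σ²/(σ² + n·σ₀²) = 14.7456·9.0601/156.5161 = 0.853565.

0.853565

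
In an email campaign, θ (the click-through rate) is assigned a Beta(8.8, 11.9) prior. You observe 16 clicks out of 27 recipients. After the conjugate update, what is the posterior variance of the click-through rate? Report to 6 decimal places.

0.005125

The Beta prior is conjugate to a Binomial/Bernoulli likelihood; the update adds successes to α and failures to β.
Posterior: Beta(α+k, β+n−k) = Beta(8.8+16, 11.9+11) = Beta(24.8, 22.9).
Var = αβ/((α+β)²(α+β+1)) = 24.8·22.9/(47.7²·48.7) = 0.005125.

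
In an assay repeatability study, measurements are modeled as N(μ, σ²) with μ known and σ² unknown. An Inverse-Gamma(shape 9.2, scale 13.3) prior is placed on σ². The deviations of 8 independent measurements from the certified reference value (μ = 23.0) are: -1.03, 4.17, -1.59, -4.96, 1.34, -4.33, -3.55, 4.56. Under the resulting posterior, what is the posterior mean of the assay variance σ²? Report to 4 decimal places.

With known mean μ and an Inverse-Gamma(α, β) prior on σ², the Normal likelihood is conjugate: posterior is Inv-Gamma(α + n/2, β + Σ(xᵢ−μ)²/2).
Σ(xᵢ−μ)² = (-1.03)² + (4.17)² + (-1.59)² + (-4.96)² + (1.34)² + (-4.33)² + (-3.55)² + (4.56)² = 99.5201.
Posterior: Inv-Gamma(9.2 + 8/2, 13.3 + 99.5201/2) = Inv-Gamma(13.20, 63.06005).
E[σ²|data] = β/(α−1) = 63.06005/12.20 = 5.1689.

5.1689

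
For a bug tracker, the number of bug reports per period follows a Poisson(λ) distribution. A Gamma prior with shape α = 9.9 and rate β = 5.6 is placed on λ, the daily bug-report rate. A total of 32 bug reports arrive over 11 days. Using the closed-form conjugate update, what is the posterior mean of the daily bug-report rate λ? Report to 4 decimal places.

2.5241

With a Gamma(shape α, rate β) prior, the Poisson likelihood is conjugate: the posterior is Gamma(α + ΣXᵢ, β + n).
Posterior: Gamma(α+S, β+n) = Gamma(9.9+32, 5.6+11) = Gamma(41.9, 16.6).
Posterior mean = α/β = 41.9/16.6 = 2.5241.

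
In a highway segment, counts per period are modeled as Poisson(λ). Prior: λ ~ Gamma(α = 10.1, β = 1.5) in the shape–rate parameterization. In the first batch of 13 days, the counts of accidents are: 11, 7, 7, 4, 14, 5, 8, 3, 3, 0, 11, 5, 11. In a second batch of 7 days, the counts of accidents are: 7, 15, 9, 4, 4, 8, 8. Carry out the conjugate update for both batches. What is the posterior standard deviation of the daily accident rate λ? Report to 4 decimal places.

0.5774

With a Gamma(shape α, rate β) prior, the Poisson likelihood is conjugate: the posterior is Gamma(α + ΣXᵢ, β + n).
Batch 1: sum of counts S = 89 over n = 13 days.
After batch 1: Gamma(α+S, β+n) = Gamma(10.1+89, 1.5+13) = Gamma(99.1, 14.5).
Batch 2: sum of counts S = 55 over n = 7 days.
After batch 2: Gamma(α+S, β+n) = Gamma(99.1+55, 14.5+7) = Gamma(154.1, 21.5).
SD = √α/β = √154.1/21.5 = 0.5774.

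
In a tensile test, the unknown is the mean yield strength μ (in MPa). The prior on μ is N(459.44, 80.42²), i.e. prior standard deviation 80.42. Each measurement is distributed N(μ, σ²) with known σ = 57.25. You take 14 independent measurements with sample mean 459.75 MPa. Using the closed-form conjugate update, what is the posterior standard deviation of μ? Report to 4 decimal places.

15.0311

For Normal data with known variance σ², a Normal(μ₀, σ₀²) prior on μ is conjugate. Posterior precision = 1/σ₀² + n/σ²; posterior mean is the precision-weighted average of μ₀ and x̄.
σ₀² = 80.42² = 6467.3764, σ² = 57.25² = 3277.5625; σ² + n·σ₀² = 3277.5625 + 14·6467.3764 = 93820.8321.
Posterior precision = 1/σ₀² + n/σ² = 1/6467.3764 + 14/3277.5625 = (σ² + n·σ₀²)/(σ₀²σ²) = 93820.8321/(6467.3764·3277.5625); posterior variance σₙ² = σ₀²σ²/(σ² + n·σ₀²) = 6467.3764·3277.5625/93820.8321 = 225.933089.
Posterior SD = √σₙ² = √(6467.3764·3277.5625/93820.8321) = 15.0311.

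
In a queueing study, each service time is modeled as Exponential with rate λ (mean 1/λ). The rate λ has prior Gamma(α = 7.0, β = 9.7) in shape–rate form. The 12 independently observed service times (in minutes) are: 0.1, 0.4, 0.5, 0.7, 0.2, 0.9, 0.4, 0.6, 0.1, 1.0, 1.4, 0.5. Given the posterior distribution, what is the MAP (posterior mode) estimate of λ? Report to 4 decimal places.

With a Gamma(shape α, rate β) prior on the exponential rate λ, the posterior after n observations with total T = Σxᵢ is Gamma(α+n, β+T).
Sum of observations T = 6.8 minutes; n = 12.
Posterior: Gamma(7.0+12, 9.7+6.8) = Gamma(19.0, 16.5).
Mode = (α−1)/β = 1.0909.

1.0909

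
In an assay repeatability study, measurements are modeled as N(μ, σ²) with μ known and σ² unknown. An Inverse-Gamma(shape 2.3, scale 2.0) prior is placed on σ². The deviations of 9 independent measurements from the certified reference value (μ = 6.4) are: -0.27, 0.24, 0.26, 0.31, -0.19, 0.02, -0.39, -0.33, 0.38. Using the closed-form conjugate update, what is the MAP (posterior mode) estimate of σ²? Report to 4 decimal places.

With known mean μ and an Inverse-Gamma(α, β) prior on σ², the Normal likelihood is conjugate: posterior is Inv-Gamma(α + n/2, β + Σ(xᵢ−μ)²/2).
Σ(xᵢ−μ)² = (-0.27)² + (0.24)² + (0.26)² + (0.31)² + (-0.19)² + (0.02)² + (-0.39)² + (-0.33)² + (0.38)² = 0.7361.
Posterior: Inv-Gamma(2.3 + 9/2, 2.0 + 0.7361/2) = Inv-Gamma(6.80, 2.36805).
Mode = β/(α+1) = 2.36805/7.80 = 0.3036.

0.3036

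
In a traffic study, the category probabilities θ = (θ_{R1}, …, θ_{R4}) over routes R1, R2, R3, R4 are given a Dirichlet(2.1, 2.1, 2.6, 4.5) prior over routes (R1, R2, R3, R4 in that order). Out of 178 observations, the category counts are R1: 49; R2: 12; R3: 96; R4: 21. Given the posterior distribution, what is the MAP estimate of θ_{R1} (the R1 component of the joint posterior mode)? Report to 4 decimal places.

The Dirichlet prior is conjugate to the Multinomial likelihood: each posterior αⱼ = prior αⱼ + observed count nⱼ.
Posterior concentration: (51.1, 14.1, 98.6, 25.5), total = 189.3.
Joint mode component: (α_{R1}−1)/(Σα−K) = 50.1/185.3 = 0.2704.

0.2704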